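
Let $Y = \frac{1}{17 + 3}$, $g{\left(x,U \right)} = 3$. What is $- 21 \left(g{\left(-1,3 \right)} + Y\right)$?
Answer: $- \frac{1281}{20} \approx -64.05$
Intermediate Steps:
$Y = \frac{1}{20} \approx 0.05$
$- 21 \left(g{\left(-1,3 \right)} + Y\right) = - 21 \left(3 + \frac{1}{20}\right) = \left(-21\right) \frac{61}{20} = - \frac{1281}{20}$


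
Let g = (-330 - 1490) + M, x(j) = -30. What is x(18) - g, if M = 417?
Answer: 1373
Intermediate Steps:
g = -1403 (g = (-330 - 1490) + 417 = -1820 + 417 = -1403)
x(18) - g = -30 - 1*(-1403) = -30 + 1403 = 1373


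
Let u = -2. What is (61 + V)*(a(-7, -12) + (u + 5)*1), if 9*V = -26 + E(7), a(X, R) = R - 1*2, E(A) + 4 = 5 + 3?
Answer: -5797/9 ≈ -644.11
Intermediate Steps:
E(A) = 4 (E(A) = -4 + (5 + 3) = -4 + 8 = 4)
a(X, R) = -2 + R (a(X, R) = R - 2 = -2 + R)
V = -22/9 (V = (-26 + 4)/9 = (⅑)*(-22) = -22/9 ≈ -2.4444)
(61 + V)*(a(-7, -12) + (u + 5)*1) = (61 - 22/9)*((-2 - 12) + (-2 + 5)*1) = 527*(-14 + 3*1)/9 = 527*(-14 + 3)/9 = (527/9)*(-11) = -5797/9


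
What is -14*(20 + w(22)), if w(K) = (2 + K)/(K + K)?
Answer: -3164/11 ≈ -287.64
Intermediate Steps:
w(K) = (2 + K)/(2*K) (w(K) = (2 + K)/((2*K)) = (2 + K)*(1/(2*K)) = (2 + K)/(2*K))
-14*(20 + w(22)) = -14*(20 + (1/2)*(2 + 22)/22) = -14*(20 + (1/2)*(1/22)*24) = -14*(20 + 6/11) = -14*226/11 = -3164/11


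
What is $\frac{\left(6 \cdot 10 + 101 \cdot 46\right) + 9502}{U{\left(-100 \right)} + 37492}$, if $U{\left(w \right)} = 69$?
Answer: $\frac{14208}{37561} \approx 0.37826$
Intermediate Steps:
$\frac{\left(6 \cdot 10 + 101 \cdot 46\right) + 9502}{U{\left(-100 \right)} + 37492} = \frac{\left(6 \cdot 10 + 101 \cdot 46\right) + 9502}{69 + 37492} = \frac{\left(60 + 4646\right) + 9502}{37561} = \left(4706 + 9502\right) \frac{1}{37561} = 14208 \cdot \frac{1}{37561} = \frac{14208}{37561}$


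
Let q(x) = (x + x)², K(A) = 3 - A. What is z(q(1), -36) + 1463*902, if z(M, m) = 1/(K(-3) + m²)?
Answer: 1718153053/1302 ≈ 1.3196e+6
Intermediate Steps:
q(x) = 4*x² (q(x) = (2*x)² = 4*x²)
z(M, m) = 1/(6 + m²) (z(M, m) = 1/((3 - 1*(-3)) + m²) = 1/((3 + 3) + m²) = 1/(6 + m²))
z(q(1), -36) + 1463*902 = 1/(6 + (-36)²) + 1463*902 = 1/(6 + 1296) + 1319626 = 1/1302 + 1319626 = 1718153053/1302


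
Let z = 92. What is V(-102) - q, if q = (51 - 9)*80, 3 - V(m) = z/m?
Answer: -171161/51 ≈ -3356.1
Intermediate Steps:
V(m) = 3 - 92/m
q = 3360 (q = 42*80 = 3360)
V(-102) - q = (3 - 92/(-102)) - 1*3360 = (3 - 92*(-1/102)) - 3360 = (3 + 46/51) - 3360 = 199/51 - 3360 = -171161/51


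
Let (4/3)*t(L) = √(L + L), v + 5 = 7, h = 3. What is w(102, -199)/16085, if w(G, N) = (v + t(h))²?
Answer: 59/128680 + 3*√6/16085 ≈ 0.00091535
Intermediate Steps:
v = 2 (v = -5 + 7 = 2)
t(L) = 3*√2*√L/4 (t(L) = 3*√(L + L)/4 = 3*√(2*L)/4 = 3*(√2*√L)/4 = 3*√2*√L/4)
w(G, N) = (2 + 3*√6/4)² (w(G, N) = (2 + 3*√2*√3/4)² = (2 + 3*√6/4)²)
w(102, -199)/16085 = (59/8 + 3*√6)/16085 = (59/8 + 3*√6)*(1/16085) = 59/128680 + 3*√6/16085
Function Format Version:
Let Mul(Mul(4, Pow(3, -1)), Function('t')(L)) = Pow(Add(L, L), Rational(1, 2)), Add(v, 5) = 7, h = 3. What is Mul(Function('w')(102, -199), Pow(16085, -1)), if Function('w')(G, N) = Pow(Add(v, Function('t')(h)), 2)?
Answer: Add(Rational(59, 128680), Mul(Rational(3, 16085), Pow(6, Rational(1, 2)))) ≈ 0.00091535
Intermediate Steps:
v = 2 (v = Add(-5, 7) = 2)
Function('t')(L) = Mul(Rational(3, 4), Pow(2, Rational(1, 2)), Pow(L, Rational(1, 2))) (Function('t')(L) = Mul(Rational(3, 4), Pow(Add(L, L), Rational(1, 2))) = Mul(Rational(3, 4), Pow(Mul(2, L), Rational(1, 2))) = Mul(Rational(3, 4), Mul(Pow(2, Rational(1, 2)), Pow(L, Rational(1, 2)))) = Mul(Rational(3, 4), Pow(2, Rational(1, 2)), Pow(L, Rational(1, 2))))
Function('w')(G, N) = Pow(Add(2, Mul(Rational(3, 4), Pow(6, Rational(1, 2)))), 2) (Function('w')(G, N) = Pow(Add(2, Mul(Rational(3, 4), Pow(2, Rational(1, 2)), Pow(3, Rational(1, 2)))), 2) = Pow(Add(2, Mul(Rational(3, 4), Pow(6, Rational(1, 2)))), 2))
Mul(Function('w')(102, -199), Pow(16085, -1)) = Mul(Add(Rational(59, 8), Mul(3, Pow(6, Rational(1, 2)))), Pow(16085, -1)) = Mul(Add(Rational(59, 8), Mul(3, Pow(6, Rational(1, 2)))), Rational(1, 16085)) = Add(Rational(59, 128680), Mul(Rational(3, 16085), Pow(6, Rational(1, 2))))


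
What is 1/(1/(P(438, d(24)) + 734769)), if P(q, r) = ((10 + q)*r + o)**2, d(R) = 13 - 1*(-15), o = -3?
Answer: 158011450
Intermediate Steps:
d(R) = 28 (d(R) = 13 + 15 = 28)
P(q, r) = (-3 + r*(10 + q))**2 (P(q, r) = ((10 + q)*r - 3)**2 = (r*(10 + q) - 3)**2 = (-3 + r*(10 + q))**2)
1/(1/(P(438, d(24)) + 734769)) = 1/(1/((-3 + 10*28 + 438*28)**2 + 734769)) = 1/(1/((-3 + 280 + 12264)**2 + 734769)) = 1/(1/(12541**2 + 734769)) = 1/(1/(157276681 + 734769)) = 1/(1/158011450) = 158011450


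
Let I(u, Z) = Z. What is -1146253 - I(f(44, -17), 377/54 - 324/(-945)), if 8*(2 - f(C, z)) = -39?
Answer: -2166432013/1890 ≈ -1.1463e+6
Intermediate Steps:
f(C, z) = 55/8 (f(C, z) = 2 - ⅛*(-39) = 2 + 39/8 = 55/8)
-1146253 - I(f(44, -17), 377/54 - 324/(-945)) = -1146253 - (377/54 - 324/(-945)) = -1146253 - (377*(1/54) - 324*(-1/945)) = -1146253 - (377/54 + 12/35) = -1146253 - 1*13843/1890 = -1146253 - 13843/1890 = -2166432013/1890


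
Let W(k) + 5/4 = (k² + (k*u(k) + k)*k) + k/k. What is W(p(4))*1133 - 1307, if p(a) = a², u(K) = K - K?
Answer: 2314023/4 ≈ 5.7851e+5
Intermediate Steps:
u(K) = 0
W(k) = -¼ + 2*k² (W(k) = -5/4 + ((k² + (k*0 + k)*k) + k/k) = -5/4 + ((k² + (0 + k)*k) + 1) = -5/4 + ((k² + k*k) + 1) = -5/4 + ((k² + k²) + 1) = -5/4 + (2*k² + 1) = -5/4 + (1 + 2*k²) = -¼ + 2*k²)
W(p(4))*1133 - 1307 = (-¼ + 2*(4²)²)*1133 - 1307 = (-¼ + 2*16²)*1133 - 1307 = (-¼ + 2*256)*1133 - 1307 = (-¼ + 512)*1133 - 1307 = (2047/4)*1133 - 1307 = 2319251/4 - 1307 = 2314023/4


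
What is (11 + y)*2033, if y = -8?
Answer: 6099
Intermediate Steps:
(11 + y)*2033 = (11 - 8)*2033 = 3*2033 = 6099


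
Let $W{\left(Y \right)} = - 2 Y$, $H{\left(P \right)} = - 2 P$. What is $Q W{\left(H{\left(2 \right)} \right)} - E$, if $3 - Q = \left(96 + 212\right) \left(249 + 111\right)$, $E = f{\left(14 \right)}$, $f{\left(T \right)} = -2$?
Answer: $-887014$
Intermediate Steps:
$E = -2$
$Q = -110877$ ($Q = 3 - \left(96 + 212\right) \left(249 + 111\right) = 3 - 308 \cdot 360 = 3 - 110880 = -110877$)
$Q W{\left(H{\left(2 \right)} \right)} - E = - 110877 \left(- 2 \left(\left(-2\right) 2\right)\right) - -2 = - 110877 \left(\left(-2\right) \left(-4\right)\right) + 2 = \left(-110877\right) 8 + 2 = -887016 + 2 = -887014$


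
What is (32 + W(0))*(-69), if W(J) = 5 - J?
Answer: -2553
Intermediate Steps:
(32 + W(0))*(-69) = (32 + (5 - 1*0))*(-69) = (32 + (5 + 0))*(-69) = (32 + 5)*(-69) = 37*(-69) = -2553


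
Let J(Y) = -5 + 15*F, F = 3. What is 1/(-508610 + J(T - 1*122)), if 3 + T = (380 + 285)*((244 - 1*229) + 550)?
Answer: -1/508570 ≈ -1.9663e-6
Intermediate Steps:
T = 375722 (T = -3 + (380 + 285)*((244 - 1*229) + 550) = -3 + 665*((244 - 229) + 550) = -3 + 665*(15 + 550) = -3 + 665*565 = -3 + 375725 = 375722)
J(Y) = 40 (J(Y) = -5 + 15*3 = -5 + 45 = 40)
1/(-508610 + J(T - 1*122)) = 1/(-508610 + 40) = 1/(-508570) = -1/508570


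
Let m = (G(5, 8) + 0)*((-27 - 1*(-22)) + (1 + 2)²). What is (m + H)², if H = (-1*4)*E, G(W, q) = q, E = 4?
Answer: 256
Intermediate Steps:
H = -16 (H = -1*4*4 = -4*4 = -16)
m = 32 (m = (8 + 0)*((-27 - 1*(-22)) + (1 + 2)²) = 8*((-27 + 22) + 3²) = 8*(-5 + 9) = 8*4 = 32)
(m + H)² = (32 - 16)² = 16² = 256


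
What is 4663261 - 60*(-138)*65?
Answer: 5201461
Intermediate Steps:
4663261 - 60*(-138)*65 = 4663261 - (-8280)*65 = 4663261 - 1*(-538200) = 4663261 + 538200 = 5201461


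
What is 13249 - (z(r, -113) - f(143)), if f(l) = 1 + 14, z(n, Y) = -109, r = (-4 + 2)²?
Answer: 13373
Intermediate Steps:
r = 4 (r = (-2)² = 4)
f(l) = 15
13249 - (z(r, -113) - f(143)) = 13249 - (-109 - 1*15) = 13249 - (-109 - 15) = 13249 - 1*(-124) = 13249 + 124 = 13373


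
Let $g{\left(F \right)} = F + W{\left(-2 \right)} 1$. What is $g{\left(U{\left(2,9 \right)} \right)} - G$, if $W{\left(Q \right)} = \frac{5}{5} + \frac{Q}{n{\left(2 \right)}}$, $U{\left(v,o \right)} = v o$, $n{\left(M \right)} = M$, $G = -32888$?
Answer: $32906$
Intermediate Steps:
$U{\left(v,o \right)} = o v$
$W{\left(Q \right)} = 1 + \frac{Q}{2}$ ($W{\left(Q \right)} = \frac{5}{5} + \frac{Q}{2} = 5 \cdot \frac{1}{5} + Q \frac{1}{2} = 1 + \frac{Q}{2}$)
$g{\left(F \right)} = F$ ($g{\left(F \right)} = F + \left(1 + \frac{1}{2} \left(-2\right)\right) 1 = F + \left(1 - 1\right) 1 = F + 0 \cdot 1 = F + 0 = F$)
$g{\left(U{\left(2,9 \right)} \right)} - G = 9 \cdot 2 - -32888 = 18 + 32888 = 32906$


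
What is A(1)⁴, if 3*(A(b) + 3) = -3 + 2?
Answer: 10000/81 ≈ 123.46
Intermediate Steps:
A(b) = -10/3 (A(b) = -3 + (-3 + 2)/3 = -3 + (⅓)*(-1) = -3 - ⅓ = -10/3)
A(1)⁴ = (-10/3)⁴ = 10000/81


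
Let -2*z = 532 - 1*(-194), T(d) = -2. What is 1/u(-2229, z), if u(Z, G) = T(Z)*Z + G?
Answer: 1/4095 ≈ 0.00024420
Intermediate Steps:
z = -363 (z = -(532 - 1*(-194))/2 = -(532 + 194)/2 = -½*726 = -363)
u(Z, G) = G - 2*Z (u(Z, G) = -2*Z + G = G - 2*Z)
1/u(-2229, z) = 1/(-363 - 2*(-2229)) = 1/(-363 + 4458) = 1/4095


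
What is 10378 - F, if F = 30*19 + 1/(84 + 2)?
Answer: 843487/86 ≈ 9808.0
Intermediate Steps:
F = 49021/86 (F = 570 + 1/86 = 49021/86 ≈ 570.01)
10378 - F = 10378 - 1*49021/86 = 10378 - 49021/86 = 843487/86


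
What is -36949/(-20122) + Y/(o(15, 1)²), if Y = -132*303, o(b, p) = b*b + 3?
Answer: 15499407/14528084 ≈ 1.0669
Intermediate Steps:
o(b, p) = 3 + b² (o(b, p) = b² + 3 = 3 + b²)
Y = -39996
-36949/(-20122) + Y/(o(15, 1)²) = -36949/(-20122) - 39996/(3 + 15²)² = -36949*(-1/20122) - 39996/(3 + 225)² = 36949/20122 - 39996/(228²) = 36949/20122 - 39996/51984 = 36949/20122 - 39996*1/51984 = 36949/20122 - 1111/1444 = 15499407/14528084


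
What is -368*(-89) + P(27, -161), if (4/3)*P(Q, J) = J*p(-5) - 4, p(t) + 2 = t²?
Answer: 119887/4 ≈ 29972.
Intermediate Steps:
p(t) = -2 + t²
P(Q, J) = -3 + 69*J/4 (P(Q, J) = 3*(J*(-2 + (-5)²) - 4)/4 = 3*(J*(-2 + 25) - 4)/4 = 3*(J*23 - 4)/4 = 3*(23*J - 4)/4 = 3*(-4 + 23*J)/4 = -3 + 69*J/4)
-368*(-89) + P(27, -161) = -368*(-89) + (-3 + (69/4)*(-161)) = 32752 + (-3 - 11109/4) = 32752 - 11121/4 = 119887/4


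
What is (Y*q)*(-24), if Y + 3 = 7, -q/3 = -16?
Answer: -4608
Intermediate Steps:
q = 48 (q = -3*(-16) = 48)
Y = 4 (Y = -3 + 7 = 4)
(Y*q)*(-24) = (4*48)*(-24) = 192*(-24) = -4608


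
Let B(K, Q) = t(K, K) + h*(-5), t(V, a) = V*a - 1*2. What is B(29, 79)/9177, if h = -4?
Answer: 859/9177 ≈ 0.093604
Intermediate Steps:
t(V, a) = -2 + V*a (t(V, a) = V*a - 2 = -2 + V*a)
B(K, Q) = 18 + K² (B(K, Q) = (-2 + K*K) - 4*(-5) = (-2 + K²) + 20 = 18 + K²)
B(29, 79)/9177 = (18 + 29²)/9177 = (18 + 841)*(1/9177) = 859*(1/9177) = 859/9177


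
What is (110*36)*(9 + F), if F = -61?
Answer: -205920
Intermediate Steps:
(110*36)*(9 + F) = (110*36)*(9 - 61) = 3960*(-52) = -205920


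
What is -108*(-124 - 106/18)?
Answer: 14028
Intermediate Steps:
-108*(-124 - 106/18) = -108*(-124 - 106*1/18) = -108*(-124 - 53/9) = -108*(-1169/9) = 14028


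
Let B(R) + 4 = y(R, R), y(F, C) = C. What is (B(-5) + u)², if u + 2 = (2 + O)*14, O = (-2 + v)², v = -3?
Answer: 134689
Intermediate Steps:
O = 25 (O = (-2 - 3)² = (-5)² = 25)
u = 376 (u = -2 + (2 + 25)*14 = -2 + 27*14 = -2 + 378 = 376)
B(R) = -4 + R
(B(-5) + u)² = ((-4 - 5) + 376)² = (-9 + 376)² = 367² = 134689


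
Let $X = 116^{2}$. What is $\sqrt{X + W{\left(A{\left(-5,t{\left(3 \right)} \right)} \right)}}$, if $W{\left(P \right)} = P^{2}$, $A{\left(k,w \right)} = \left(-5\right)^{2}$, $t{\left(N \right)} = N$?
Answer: $\sqrt{14081} \approx 118.66$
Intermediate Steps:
$A{\left(k,w \right)} = 25$
$X = 13456$
$\sqrt{X + W{\left(A{\left(-5,t{\left(3 \right)} \right)} \right)}} = \sqrt{13456 + 25^{2}} = \sqrt{13456 + 625} = \sqrt{14081}$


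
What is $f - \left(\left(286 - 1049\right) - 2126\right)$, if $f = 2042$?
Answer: $4931$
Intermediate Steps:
$f - \left(\left(286 - 1049\right) - 2126\right) = 2042 - \left(\left(286 - 1049\right) - 2126\right) = 2042 - \left(-763 - 2126\right) = 2042 - -2889 = 2042 + 2889 = 4931$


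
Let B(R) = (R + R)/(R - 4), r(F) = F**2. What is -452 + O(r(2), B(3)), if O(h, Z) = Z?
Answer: -458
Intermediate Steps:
B(R) = 2*R/(-4 + R) (B(R) = (2*R)/(-4 + R) = 2*R/(-4 + R))
-452 + O(r(2), B(3)) = -452 + 2*3/(-4 + 3) = -452 + 2*3/(-1) = -452 + 2*3*(-1) = -452 - 6 = -458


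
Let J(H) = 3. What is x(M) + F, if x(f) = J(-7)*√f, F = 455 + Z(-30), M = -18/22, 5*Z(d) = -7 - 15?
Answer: 2253/5 + 9*I*√11/11 ≈ 450.6 + 2.7136*I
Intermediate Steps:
Z(d) = -22/5 (Z(d) = (-7 - 15)/5 = (⅕)*(-22) = -22/5)
M = -9/11 (M = -18*1/22 = -9/11 ≈ -0.81818)
F = 2253/5 (F = 455 - 22/5 = 2253/5 ≈ 450.60)
x(f) = 3*√f
x(M) + F = 3*√(-9/11) + 2253/5 = 3*(3*I*√11/11) + 2253/5 = 9*I*√11/11 + 2253/5 = 2253/5 + 9*I*√11/11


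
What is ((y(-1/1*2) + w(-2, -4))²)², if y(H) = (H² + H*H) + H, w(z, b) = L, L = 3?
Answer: 6561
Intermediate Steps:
w(z, b) = 3
y(H) = H + 2*H² (y(H) = (H² + H²) + H = 2*H² + H = H + 2*H²)
((y(-1/1*2) + w(-2, -4))²)² = (((-1/1*2)*(1 + 2*(-1/1*2)) + 3)²)² = (((-1*1*2)*(1 + 2*(-1*1*2)) + 3)²)² = (((-1*2)*(1 + 2*(-1*2)) + 3)²)² = ((-2*(1 + 2*(-2)) + 3)²)² = ((-2*(1 - 4) + 3)²)² = ((-2*(-3) + 3)²)² = ((6 + 3)²)² = (9²)² = 81² = 6561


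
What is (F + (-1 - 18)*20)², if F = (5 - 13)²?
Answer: 99856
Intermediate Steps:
F = 64 (F = (-8)² = 64)
(F + (-1 - 18)*20)² = (64 + (-1 - 18)*20)² = (64 - 19*20)² = (64 - 380)² = (-316)² = 99856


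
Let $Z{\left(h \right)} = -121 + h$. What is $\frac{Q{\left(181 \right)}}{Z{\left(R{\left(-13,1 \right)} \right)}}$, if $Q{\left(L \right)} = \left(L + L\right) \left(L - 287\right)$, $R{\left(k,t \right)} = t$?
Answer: $\frac{9593}{30} \approx 319.77$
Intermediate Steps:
$Q{\left(L \right)} = 2 L \left(-287 + L\right)$
$\frac{Q{\left(181 \right)}}{Z{\left(R{\left(-13,1 \right)} \right)}} = \frac{2 \cdot 181 \left(-287 + 181\right)}{-121 + 1} = \frac{2 \cdot 181 \left(-106\right)}{-120} = \left(-38372\right) \left(- \frac{1}{120}\right) = \frac{9593}{30}$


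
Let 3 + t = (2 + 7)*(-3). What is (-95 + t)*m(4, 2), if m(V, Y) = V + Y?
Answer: -750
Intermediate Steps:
t = -30 (t = -3 + (2 + 7)*(-3) = -3 + 9*(-3) = -3 - 27 = -30)
(-95 + t)*m(4, 2) = (-95 - 30)*(4 + 2) = -125*6 = -750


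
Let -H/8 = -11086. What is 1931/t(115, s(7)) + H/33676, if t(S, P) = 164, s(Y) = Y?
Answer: 19893297/1380716 ≈ 14.408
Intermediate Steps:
H = 88688 (H = -8*(-11086) = 88688)
1931/t(115, s(7)) + H/33676 = 1931/164 + 88688/33676 = 1931*(1/164) + 88688*(1/33676) = 1931/164 + 22172/8419 = 19893297/1380716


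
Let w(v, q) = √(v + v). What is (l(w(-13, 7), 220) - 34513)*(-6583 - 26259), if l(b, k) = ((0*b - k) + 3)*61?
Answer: 1568205500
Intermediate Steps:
w(v, q) = √2*√v (w(v, q) = √(2*v) = √2*√v)
l(b, k) = 183 - 61*k (l(b, k) = ((0 - k) + 3)*61 = (-k + 3)*61 = (3 - k)*61 = 183 - 61*k)
(l(w(-13, 7), 220) - 34513)*(-6583 - 26259) = ((183 - 61*220) - 34513)*(-6583 - 26259) = ((183 - 13420) - 34513)*(-32842) = (-13237 - 34513)*(-32842) = -47750*(-32842) = 1568205500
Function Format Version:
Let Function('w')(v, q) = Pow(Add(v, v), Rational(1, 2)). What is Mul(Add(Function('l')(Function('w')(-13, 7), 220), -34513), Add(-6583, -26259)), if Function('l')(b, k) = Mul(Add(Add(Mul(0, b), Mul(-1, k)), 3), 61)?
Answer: 1568205500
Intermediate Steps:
Function('w')(v, q) = Mul(Pow(2, Rational(1, 2)), Pow(v, Rational(1, 2))) (Function('w')(v, q) = Pow(Mul(2, v), Rational(1, 2)) = Mul(Pow(2, Rational(1, 2)), Pow(v, Rational(1, 2))))
Function('l')(b, k) = Add(183, Mul(-61, k)) (Function('l')(b, k) = Mul(Add(Add(0, Mul(-1, k)), 3), 61) = Mul(Add(Mul(-1, k), 3), 61) = Mul(Add(3, Mul(-1, k)), 61) = Add(183, Mul(-61, k)))
Mul(Add(Function('l')(Function('w')(-13, 7), 220), -34513), Add(-6583, -26259)) = Mul(Add(Add(183, Mul(-61, 220)), -34513), Add(-6583, -26259)) = Mul(Add(Add(183, -13420), -34513), -32842) = Mul(Add(-13237, -34513), -32842) = Mul(-47750, -32842) = 1568205500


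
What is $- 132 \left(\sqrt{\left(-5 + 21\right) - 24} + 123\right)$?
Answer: $-16236 - 264 i \sqrt{2} \approx -16236.0 - 373.35 i$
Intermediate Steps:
$- 132 \left(\sqrt{\left(-5 + 21\right) - 24} + 123\right) = - 132 \left(\sqrt{16 - 24} + 123\right) = - 132 \left(\sqrt{-8} + 123\right) = - 132 \left(2 i \sqrt{2} + 123\right) = - 132 \left(123 + 2 i \sqrt{2}\right) = -16236 - 264 i \sqrt{2}$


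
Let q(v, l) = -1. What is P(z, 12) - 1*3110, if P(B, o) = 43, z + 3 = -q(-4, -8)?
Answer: -3067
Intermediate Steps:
z = -2 (z = -3 - 1*(-1) = -3 + 1 = -2)
P(z, 12) - 1*3110 = 43 - 1*3110 = 43 - 3110 = -3067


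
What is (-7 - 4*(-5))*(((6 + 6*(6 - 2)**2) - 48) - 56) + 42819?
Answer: 42793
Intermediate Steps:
(-7 - 4*(-5))*(((6 + 6*(6 - 2)**2) - 48) - 56) + 42819 = (-7 + 20)*(((6 + 6*4**2) - 48) - 56) + 42819 = 13*(((6 + 6*16) - 48) - 56) + 42819 = 13*(((6 + 96) - 48) - 56) + 42819 = 13*((102 - 48) - 56) + 42819 = 13*(54 - 56) + 42819 = 13*(-2) + 42819 = -26 + 42819 = 42793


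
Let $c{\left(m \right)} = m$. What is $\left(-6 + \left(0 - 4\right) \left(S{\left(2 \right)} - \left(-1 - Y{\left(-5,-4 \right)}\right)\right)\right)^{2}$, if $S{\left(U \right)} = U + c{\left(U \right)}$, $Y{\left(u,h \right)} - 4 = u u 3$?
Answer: $116964$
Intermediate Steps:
$Y{\left(u,h \right)} = 4 + 3 u^{2}$ ($Y{\left(u,h \right)} = 4 + u u 3 = 4 + u^{2} \cdot 3 = 4 + 3 u^{2}$)
$S{\left(U \right)} = 2 U$ ($S{\left(U \right)} = U + U = 2 U$)
$\left(-6 + \left(0 - 4\right) \left(S{\left(2 \right)} - \left(-1 - Y{\left(-5,-4 \right)}\right)\right)\right)^{2} = \left(-6 + \left(0 - 4\right) \left(2 \cdot 2 + \left(\left(\left(4 + 3 \left(-5\right)^{2}\right) + 5\right) - 4\right)\right)\right)^{2} = \left(-6 - 4 \left(4 + \left(\left(\left(4 + 3 \cdot 25\right) + 5\right) - 4\right)\right)\right)^{2} = \left(-6 - 4 \left(4 + \left(\left(\left(4 + 75\right) + 5\right) - 4\right)\right)\right)^{2} = \left(-6 - 4 \left(4 + \left(\left(79 + 5\right) - 4\right)\right)\right)^{2} = \left(-6 - 4 \left(4 + \left(84 - 4\right)\right)\right)^{2} = \left(-6 - 4 \left(4 + 80\right)\right)^{2} = \left(-6 - 336\right)^{2} = \left(-342\right)^{2} = 116964$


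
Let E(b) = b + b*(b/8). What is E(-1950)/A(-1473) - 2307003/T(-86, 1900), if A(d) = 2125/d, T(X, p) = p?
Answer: -10637616081/32300 ≈ -3.2934e+5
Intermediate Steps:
E(b) = b + b**2/8 (E(b) = b + b*(b*(1/8)) = b + b*(b/8) = b + b**2/8)
E(-1950)/A(-1473) - 2307003/T(-86, 1900) = ((1/8)*(-1950)*(8 - 1950))/((2125/(-1473))) - 2307003/1900 = ((1/8)*(-1950)*(-1942))/((2125*(-1/1473))) - 2307003*1/1900 = 946725/(2*(-2125/1473)) - 2307003/1900 = (946725/2)*(-1473/2125) - 2307003/1900 = -55781037/170 - 2307003/1900 = -10637616081/32300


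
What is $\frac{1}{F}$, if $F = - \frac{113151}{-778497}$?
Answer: $\frac{259499}{37717} \approx 6.8802$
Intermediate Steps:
$F = \frac{37717}{259499}$ ($F = \left(-113151\right) \left(- \frac{1}{778497}\right) = \frac{37717}{259499} \approx 0.14535$)
$\frac{1}{F} = \frac{1}{\frac{37717}{259499}} = \frac{259499}{37717}$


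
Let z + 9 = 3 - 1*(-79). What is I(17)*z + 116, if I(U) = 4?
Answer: 408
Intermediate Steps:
z = 73 (z = -9 + (3 - 1*(-79)) = -9 + (3 + 79) = -9 + 82 = 73)
I(17)*z + 116 = 4*73 + 116 = 292 + 116 = 408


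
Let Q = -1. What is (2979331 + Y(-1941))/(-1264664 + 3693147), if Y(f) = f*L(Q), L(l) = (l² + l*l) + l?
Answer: 2977390/2428483 ≈ 1.2260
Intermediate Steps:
L(l) = l + 2*l² (L(l) = (l² + l²) + l = 2*l² + l = l + 2*l²)
Y(f) = f (Y(f) = f*(-(1 + 2*(-1))) = f*(-(1 - 2)) = f*(-1*(-1)) = f*1 = f)
(2979331 + Y(-1941))/(-1264664 + 3693147) = (2979331 - 1941)/(-1264664 + 3693147) = 2977390/2428483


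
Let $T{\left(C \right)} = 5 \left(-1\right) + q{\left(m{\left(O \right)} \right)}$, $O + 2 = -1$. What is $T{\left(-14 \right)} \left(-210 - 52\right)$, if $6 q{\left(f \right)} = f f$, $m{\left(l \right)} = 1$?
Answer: $\frac{3799}{3} \approx 1266.3$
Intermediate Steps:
$O = -3$ ($O = -2 - 1 = -3$)
$q{\left(f \right)} = \frac{f^{2}}{6}$ ($q{\left(f \right)} = \frac{f f}{6} = \frac{f^{2}}{6}$)
$T{\left(C \right)} = - \frac{29}{6}$ ($T{\left(C \right)} = 5 \left(-1\right) + \frac{1^{2}}{6} = -5 + \frac{1}{6} \cdot 1 = -5 + \frac{1}{6} = - \frac{29}{6}$)
$T{\left(-14 \right)} \left(-210 - 52\right) = - \frac{29 \left(-210 - 52\right)}{6} = \left(- \frac{29}{6}\right) \left(-262\right) = \frac{3799}{3}$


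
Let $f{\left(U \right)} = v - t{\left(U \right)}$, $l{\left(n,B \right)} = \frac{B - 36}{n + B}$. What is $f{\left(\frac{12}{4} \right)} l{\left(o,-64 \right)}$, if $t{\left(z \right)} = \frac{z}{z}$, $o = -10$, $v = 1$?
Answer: $0$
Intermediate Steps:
$l{\left(n,B \right)} = \frac{-36 + B}{B + n}$
$t{\left(z \right)} = 1$
$f{\left(U \right)} = 0$ ($f{\left(U \right)} = 1 - 1 = 0$)
$f{\left(\frac{12}{4} \right)} l{\left(o,-64 \right)} = 0 \frac{-36 - 64}{-64 - 10} = 0 \frac{1}{-74} \left(-100\right) = 0 \left(\left(- \frac{1}{74}\right) \left(-100\right)\right) = 0 \cdot \frac{50}{37} = 0$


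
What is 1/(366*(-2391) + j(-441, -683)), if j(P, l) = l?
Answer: -1/875789 ≈ -1.1418e-6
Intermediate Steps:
1/(366*(-2391) + j(-441, -683)) = 1/(366*(-2391) - 683) = 1/(-875106 - 683) = 1/(-875789) = -1/875789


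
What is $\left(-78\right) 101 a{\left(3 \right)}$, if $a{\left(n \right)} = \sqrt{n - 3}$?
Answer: $0$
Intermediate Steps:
$a{\left(n \right)} = \sqrt{-3 + n}$
$\left(-78\right) 101 a{\left(3 \right)} = \left(-78\right) 101 \sqrt{-3 + 3} = - 7878 \sqrt{0} = \left(-7878\right) 0 = 0$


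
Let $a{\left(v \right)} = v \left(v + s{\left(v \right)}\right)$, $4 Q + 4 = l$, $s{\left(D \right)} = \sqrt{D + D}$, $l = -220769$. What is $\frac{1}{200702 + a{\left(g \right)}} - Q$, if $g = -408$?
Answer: $\frac{438126311249203}{7938041540} + \frac{24 i \sqrt{51}}{1984510385} \approx 55193.0 + 8.6366 \cdot 10^{-8} i$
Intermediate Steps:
$s{\left(D \right)} = \sqrt{2} \sqrt{D}$ ($s{\left(D \right)} = \sqrt{2 D} = \sqrt{2} \sqrt{D}$)
$Q = - \frac{220773}{4}$ ($Q = -1 + \frac{1}{4} \left(-220769\right) = -1 - \frac{220769}{4} = - \frac{220773}{4} \approx -55193.0$)
$a{\left(v \right)} = v \left(v + \sqrt{2} \sqrt{v}\right)$
$\frac{1}{200702 + a{\left(g \right)}} - Q = \frac{1}{200702 - 408 \left(-408 + \sqrt{2} \sqrt{-408}\right)} - - \frac{220773}{4} = \frac{1}{200702 - 408 \left(-408 + \sqrt{2} \cdot 2 i \sqrt{102}\right)} + \frac{220773}{4} = \frac{1}{200702 - 408 \left(-408 + 4 i \sqrt{51}\right)} + \frac{220773}{4} = \frac{1}{200702 + \left(166464 - 1632 i \sqrt{51}\right)} + \frac{220773}{4} = \frac{1}{367166 - 1632 i \sqrt{51}} + \frac{220773}{4} = \frac{220773}{4} + \frac{1}{367166 - 1632 i \sqrt{51}}$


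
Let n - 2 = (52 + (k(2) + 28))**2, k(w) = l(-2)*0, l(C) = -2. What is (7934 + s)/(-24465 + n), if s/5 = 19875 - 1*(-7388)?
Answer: -48083/6021 ≈ -7.9859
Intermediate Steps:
s = 136315 (s = 5*(19875 - 1*(-7388)) = 5*(19875 + 7388) = 5*27263 = 136315)
k(w) = 0 (k(w) = -2*0 = 0)
n = 6402 (n = 2 + (52 + (0 + 28))**2 = 2 + (52 + 28)**2 = 2 + 80**2 = 2 + 6400 = 6402)
(7934 + s)/(-24465 + n) = (7934 + 136315)/(-24465 + 6402) = 144249/(-18063) = 144249*(-1/18063) = -48083/6021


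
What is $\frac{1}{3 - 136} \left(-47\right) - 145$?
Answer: $- \frac{19238}{133} \approx -144.65$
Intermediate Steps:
$\frac{1}{3 - 136} \left(-47\right) - 145 = \frac{1}{-133} \left(-47\right) - 145 = \left(- \frac{1}{133}\right) \left(-47\right) - 145 = \frac{47}{133} - 145 = - \frac{19238}{133}$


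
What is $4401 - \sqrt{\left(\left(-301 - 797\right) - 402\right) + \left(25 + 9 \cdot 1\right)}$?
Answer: $4401 - i \sqrt{1466} \approx 4401.0 - 38.288 i$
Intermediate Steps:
$4401 - \sqrt{\left(\left(-301 - 797\right) - 402\right) + \left(25 + 9 \cdot 1\right)} = 4401 - \sqrt{\left(-1098 - 402\right) + \left(25 + 9\right)} = 4401 - \sqrt{-1500 + 34} = 4401 - \sqrt{-1466} = 4401 - i \sqrt{1466}$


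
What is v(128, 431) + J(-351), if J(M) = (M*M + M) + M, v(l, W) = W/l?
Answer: 15680303/128 ≈ 1.2250e+5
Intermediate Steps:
J(M) = M**2 + 2*M (J(M) = (M**2 + M) + M = (M + M**2) + M = M**2 + 2*M)
v(128, 431) + J(-351) = 431/128 - 351*(2 - 351) = 431*(1/128) - 351*(-349) = 431/128 + 122499 = 15680303/128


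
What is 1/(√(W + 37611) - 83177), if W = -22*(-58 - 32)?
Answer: -83177/6918373738 - 3*√4399/6918373738 ≈ -1.2051e-5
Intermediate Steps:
W = 1980 (W = -22*(-90) = 1980)
1/(√(W + 37611) - 83177) = 1/(√(1980 + 37611) - 83177) = 1/(√39591 - 83177) = 1/(3*√4399 - 83177) = 1/(-83177 + 3*√4399)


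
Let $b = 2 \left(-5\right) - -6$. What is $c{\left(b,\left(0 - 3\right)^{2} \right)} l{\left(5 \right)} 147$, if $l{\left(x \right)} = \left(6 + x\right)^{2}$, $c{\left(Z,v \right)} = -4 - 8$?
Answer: $-213444$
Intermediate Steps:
$b = -4$ ($b = -10 + 6 = -4$)
$c{\left(Z,v \right)} = -12$ ($c{\left(Z,v \right)} = -4 - 8 = -12$)
$c{\left(b,\left(0 - 3\right)^{2} \right)} l{\left(5 \right)} 147 = - 12 \left(6 + 5\right)^{2} \cdot 147 = - 12 \cdot 11^{2} \cdot 147 = \left(-12\right) 121 \cdot 147 = \left(-1452\right) 147 = -213444$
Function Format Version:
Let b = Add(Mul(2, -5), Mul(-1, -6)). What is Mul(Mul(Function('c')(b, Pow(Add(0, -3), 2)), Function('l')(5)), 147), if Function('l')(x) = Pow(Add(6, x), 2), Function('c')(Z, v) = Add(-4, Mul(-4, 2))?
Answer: -213444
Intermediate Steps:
b = -4 (b = Add(-10, 6) = -4)
Function('c')(Z, v) = -12 (Function('c')(Z, v) = Add(-4, -8) = -12)
Mul(Mul(Function('c')(b, Pow(Add(0, -3), 2)), Function('l')(5)), 147) = Mul(Mul(-12, Pow(Add(6, 5), 2)), 147) = Mul(Mul(-12, Pow(11, 2)), 147) = Mul(Mul(-12, 121), 147) = Mul(-1452, 147) = -213444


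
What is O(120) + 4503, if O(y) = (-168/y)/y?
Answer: 2701793/600 ≈ 4503.0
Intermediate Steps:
O(y) = -168/y²
O(120) + 4503 = -168/120² + 4503 = -168*1/14400 + 4503 = -7/600 + 4503 = 2701793/600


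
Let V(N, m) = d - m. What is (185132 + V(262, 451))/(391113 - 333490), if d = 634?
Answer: 185315/57623 ≈ 3.2160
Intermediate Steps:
V(N, m) = 634 - m
(185132 + V(262, 451))/(391113 - 333490) = (185132 + (634 - 1*451))/(391113 - 333490) = (185132 + (634 - 451))/57623 = (185132 + 183)*(1/57623) = 185315*(1/57623) = 185315/57623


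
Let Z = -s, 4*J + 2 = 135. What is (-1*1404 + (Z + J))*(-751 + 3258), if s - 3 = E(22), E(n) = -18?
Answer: -13595461/4 ≈ -3.3989e+6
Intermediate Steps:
J = 133/4 (J = -1/2 + (1/4)*135 = -1/2 + 135/4 = 133/4 ≈ 33.250)
s = -15 (s = 3 - 18 = -15)
Z = 15 (Z = -1*(-15) = 15)
(-1*1404 + (Z + J))*(-751 + 3258) = (-1*1404 + (15 + 133/4))*(-751 + 3258) = (-1404 + 193/4)*2507 = -5423/4*2507 = -13595461/4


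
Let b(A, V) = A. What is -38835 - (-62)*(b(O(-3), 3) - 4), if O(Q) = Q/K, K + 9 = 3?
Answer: -39052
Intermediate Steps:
K = -6 (K = -9 + 3 = -6)
O(Q) = -Q/6 (O(Q) = Q/(-6) = Q*(-⅙) = -Q/6)
-38835 - (-62)*(b(O(-3), 3) - 4) = -38835 - (-62)*(-⅙*(-3) - 4) = -38835 - (-62)*(½ - 4) = -38835 - (-62)*(-7)/2 = -38835 - 1*217 = -38835 - 217 = -39052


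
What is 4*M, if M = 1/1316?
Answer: 1/329 ≈ 0.0030395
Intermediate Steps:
M = 1/1316 ≈ 0.00075988
4*M = 4*(1/1316) = 1/329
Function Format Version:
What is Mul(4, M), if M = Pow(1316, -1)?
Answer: Rational(1, 329) ≈ 0.0030395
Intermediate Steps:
M = Rational(1, 1316) ≈ 0.00075988
Mul(4, M) = Mul(4, Rational(1, 1316)) = Rational(1, 329)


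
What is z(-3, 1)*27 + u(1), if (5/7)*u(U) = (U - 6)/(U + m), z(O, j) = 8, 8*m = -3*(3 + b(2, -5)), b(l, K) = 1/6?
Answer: 760/3 ≈ 253.33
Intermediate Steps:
b(l, K) = ⅙
m = -19/16 (m = (-3*(3 + ⅙))/8 = (-3*19/6)/8 = (⅛)*(-19/2) = -19/16 ≈ -1.1875)
u(U) = 7*(-6 + U)/(5*(-19/16 + U)) (u(U) = 7*((U - 6)/(U - 19/16))/5 = 7*((-6 + U)/(-19/16 + U))/5 = 7*(-6 + U)/(5*(-19/16 + U)))
z(-3, 1)*27 + u(1) = 8*27 + 112*(-6 + 1)/(5*(-19 + 16*1)) = 216 + (112/5)*(-5)/(-19 + 16) = 216 + (112/5)*(-5)/(-3) = 216 + (112/5)*(-⅓)*(-5) = 216 + 112/3 = 760/3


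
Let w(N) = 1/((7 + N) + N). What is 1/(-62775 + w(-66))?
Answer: -125/7846876 ≈ -1.5930e-5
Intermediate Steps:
w(N) = 1/(7 + 2*N)
1/(-62775 + w(-66)) = 1/(-62775 + 1/(7 + 2*(-66))) = 1/(-62775 + 1/(7 - 132)) = 1/(-62775 + 1/(-125)) = 1/(-62775 - 1/125) = 1/(-7846876/125) = -125/7846876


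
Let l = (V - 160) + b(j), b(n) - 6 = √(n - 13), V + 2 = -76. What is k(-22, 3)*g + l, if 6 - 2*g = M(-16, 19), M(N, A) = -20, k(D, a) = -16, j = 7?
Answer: -440 + I*√6 ≈ -440.0 + 2.4495*I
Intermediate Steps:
V = -78 (V = -2 - 76 = -78)
b(n) = 6 + √(-13 + n) (b(n) = 6 + √(n - 13) = 6 + √(-13 + n))
g = 13 (g = 3 - ½*(-20) = 3 + 10 = 13)
l = -232 + I*√6 (l = (-78 - 160) + (6 + √(-13 + 7)) = -238 + (6 + √(-6)) = -238 + (6 + I*√6) = -232 + I*√6 ≈ -232.0 + 2.4495*I)
k(-22, 3)*g + l = -16*13 + (-232 + I*√6) = -208 + (-232 + I*√6) = -440 + I*√6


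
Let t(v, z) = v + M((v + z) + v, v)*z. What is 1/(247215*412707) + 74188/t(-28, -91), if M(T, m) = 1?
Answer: -445247403425813/714191527035 ≈ -623.43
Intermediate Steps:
t(v, z) = v + z (t(v, z) = v + 1*z = v + z)
1/(247215*412707) + 74188/t(-28, -91) = 1/(247215*412707) + 74188/(-28 - 91) = (1/247215)*(1/412707) + 74188/(-119) = 1/102027361005 + 74188*(-1/119) = 1/102027361005 - 4364/7 = -445247403425813/714191527035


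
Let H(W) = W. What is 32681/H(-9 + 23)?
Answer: 32681/14 ≈ 2334.4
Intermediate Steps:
32681/H(-9 + 23) = 32681/(-9 + 23) = 32681/14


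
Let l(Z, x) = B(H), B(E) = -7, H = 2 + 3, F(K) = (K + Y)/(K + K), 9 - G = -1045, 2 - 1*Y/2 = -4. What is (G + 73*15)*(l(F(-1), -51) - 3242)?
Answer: -6982101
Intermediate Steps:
Y = 12 (Y = 4 - 2*(-4) = 4 + 8 = 12)
G = 1054 (G = 9 - 1*(-1045) = 9 + 1045 = 1054)
F(K) = (12 + K)/(2*K) (F(K) = (K + 12)/(K + K) = (12 + K)/((2*K)) = (12 + K)*(1/(2*K)) = (12 + K)/(2*K))
H = 5
l(Z, x) = -7
(G + 73*15)*(l(F(-1), -51) - 3242) = (1054 + 73*15)*(-7 - 3242) = (1054 + 1095)*(-3249) = 2149*(-3249) = -6982101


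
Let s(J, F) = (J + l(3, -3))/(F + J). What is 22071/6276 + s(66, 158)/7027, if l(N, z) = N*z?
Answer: 2895097595/823227104 ≈ 3.5168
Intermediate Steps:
s(J, F) = (-9 + J)/(F + J) (s(J, F) = (J + 3*(-3))/(F + J) = (J - 9)/(F + J) = (-9 + J)/(F + J))
22071/6276 + s(66, 158)/7027 = 22071/6276 + ((-9 + 66)/(158 + 66))/7027 = 22071*(1/6276) + (57/224)*(1/7027) = 7357/2092 + ((1/224)*57)*(1/7027) = 7357/2092 + (57/224)*(1/7027) = 7357/2092 + 57/1574048 = 2895097595/823227104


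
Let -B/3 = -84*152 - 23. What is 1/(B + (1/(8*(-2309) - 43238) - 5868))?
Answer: 61710/2005883549 ≈ 3.0764e-5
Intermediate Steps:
B = 38373 (B = -3*(-84*152 - 23) = -3*(-12768 - 23) = -3*(-12791) = 38373)
1/(B + (1/(8*(-2309) - 43238) - 5868)) = 1/(38373 + (1/(8*(-2309) - 43238) - 5868)) = 1/(38373 + (1/(-18472 - 43238) - 5868)) = 1/(38373 + (1/(-61710) - 5868)) = 1/(38373 + (-1/61710 - 5868)) = 1/(38373 - 362114281/61710) = 1/(2005883549/61710) = 61710/2005883549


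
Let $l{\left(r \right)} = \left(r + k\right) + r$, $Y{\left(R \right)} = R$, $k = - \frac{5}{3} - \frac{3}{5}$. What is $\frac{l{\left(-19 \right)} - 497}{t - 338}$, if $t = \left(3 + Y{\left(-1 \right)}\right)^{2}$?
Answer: $\frac{8059}{5010} \approx 1.6086$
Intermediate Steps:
$k = - \frac{34}{15}$ ($k = \left(-5\right) \frac{1}{3} - \frac{3}{5} = - \frac{5}{3} - \frac{3}{5} = - \frac{34}{15} \approx -2.2667$)
$l{\left(r \right)} = - \frac{34}{15} + 2 r$ ($l{\left(r \right)} = \left(r - \frac{34}{15}\right) + r = \left(- \frac{34}{15} + r\right) + r = - \frac{34}{15} + 2 r$)
$t = 4$ ($t = \left(3 - 1\right)^{2} = 2^{2} = 4$)
$\frac{l{\left(-19 \right)} - 497}{t - 338} = \frac{\left(- \frac{34}{15} + 2 \left(-19\right)\right) - 497}{4 - 338} = \frac{\left(- \frac{34}{15} - 38\right) - 497}{-334} = \left(- \frac{604}{15} - 497\right) \left(- \frac{1}{334}\right) = \left(- \frac{8059}{15}\right) \left(- \frac{1}{334}\right) = \frac{8059}{5010}$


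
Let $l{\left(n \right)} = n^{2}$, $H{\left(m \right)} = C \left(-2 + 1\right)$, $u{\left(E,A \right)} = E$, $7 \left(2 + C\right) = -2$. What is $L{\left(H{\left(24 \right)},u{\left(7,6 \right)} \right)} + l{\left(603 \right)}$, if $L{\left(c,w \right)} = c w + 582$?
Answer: $364207$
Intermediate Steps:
$C = - \frac{16}{7}$ ($C = -2 + \frac{1}{7} \left(-2\right) = -2 - \frac{2}{7} = - \frac{16}{7} \approx -2.2857$)
$H{\left(m \right)} = \frac{16}{7}$ ($H{\left(m \right)} = - \frac{16 \left(-2 + 1\right)}{7} = \left(- \frac{16}{7}\right) \left(-1\right) = \frac{16}{7}$)
$L{\left(c,w \right)} = 582 + c w$
$L{\left(H{\left(24 \right)},u{\left(7,6 \right)} \right)} + l{\left(603 \right)} = \left(582 + \frac{16}{7} \cdot 7\right) + 603^{2} = \left(582 + 16\right) + 363609 = 598 + 363609 = 364207$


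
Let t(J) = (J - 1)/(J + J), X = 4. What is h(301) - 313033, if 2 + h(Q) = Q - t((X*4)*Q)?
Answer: -3012258703/9632 ≈ -3.1273e+5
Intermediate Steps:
t(J) = (-1 + J)/(2*J) (t(J) = (-1 + J)/((2*J)) = (-1 + J)*(1/(2*J)) = (-1 + J)/(2*J))
h(Q) = -2 + Q - (-1 + 16*Q)/(32*Q) (h(Q) = -2 + (Q - (-1 + (4*4)*Q)/(2*((4*4)*Q))) = -2 + (Q - (-1 + 16*Q)/(2*(16*Q))) = -2 + (Q - 1/(16*Q)*(-1 + 16*Q)/2) = -2 + (Q - (-1 + 16*Q)/(32*Q)) = -2 + Q - (-1 + 16*Q)/(32*Q))
h(301) - 313033 = (-5/2 + 301 + (1/32)/301) - 313033 = (-5/2 + 301 + (1/32)*(1/301)) - 313033 = (-5/2 + 301 + 1/9632) - 313033 = 2875153/9632 - 313033 = -3012258703/9632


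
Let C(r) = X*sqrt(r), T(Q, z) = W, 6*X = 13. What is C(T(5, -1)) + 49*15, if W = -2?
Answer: 735 + 13*I*sqrt(2)/6 ≈ 735.0 + 3.0641*I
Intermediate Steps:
X = 13/6 (X = (1/6)*13 = 13/6 ≈ 2.1667)
T(Q, z) = -2
C(r) = 13*sqrt(r)/6
C(T(5, -1)) + 49*15 = 13*sqrt(-2)/6 + 49*15 = 13*(I*sqrt(2))/6 + 735 = 13*I*sqrt(2)/6 + 735 = 735 + 13*I*sqrt(2)/6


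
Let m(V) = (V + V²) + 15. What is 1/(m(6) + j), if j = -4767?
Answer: -1/4710 ≈ -0.00021231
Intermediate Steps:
m(V) = 15 + V + V²
1/(m(6) + j) = 1/((15 + 6 + 6²) - 4767) = 1/((15 + 6 + 36) - 4767) = 1/(57 - 4767) = 1/(-4710) = -1/4710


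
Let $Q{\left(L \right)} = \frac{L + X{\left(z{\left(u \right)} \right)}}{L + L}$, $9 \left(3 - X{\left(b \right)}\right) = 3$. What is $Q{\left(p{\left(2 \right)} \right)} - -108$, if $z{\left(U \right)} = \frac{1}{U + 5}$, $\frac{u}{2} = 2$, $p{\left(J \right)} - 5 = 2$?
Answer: $\frac{4565}{42} \approx 108.69$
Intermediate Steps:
$p{\left(J \right)} = 7$ ($p{\left(J \right)} = 5 + 2 = 7$)
$u = 4$ ($u = 2 \cdot 2 = 4$)
$z{\left(U \right)} = \frac{1}{5 + U}$
$X{\left(b \right)} = \frac{8}{3}$ ($X{\left(b \right)} = 3 - \frac{1}{3} = \frac{8}{3}$)
$Q{\left(L \right)} = \frac{\frac{8}{3} + L}{2 L}$ ($Q{\left(L \right)} = \frac{L + \frac{8}{3}}{L + L} = \frac{\frac{8}{3} + L}{2 L}$)
$Q{\left(p{\left(2 \right)} \right)} - -108 = \frac{8 + 3 \cdot 7}{6 \cdot 7} - -108 = \frac{1}{6} \cdot \frac{1}{7} \left(8 + 21\right) + 108 = \frac{1}{6} \cdot \frac{1}{7} \cdot 29 + 108 = \frac{29}{42} + 108 = \frac{4565}{42}$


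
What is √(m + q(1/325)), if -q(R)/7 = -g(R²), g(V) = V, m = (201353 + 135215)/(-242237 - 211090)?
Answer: I*√16114334045782497/147331275 ≈ 0.86161*I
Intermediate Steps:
m = -336568/453327 (m = 336568/(-453327) = 336568*(-1/453327) = -336568/453327 ≈ -0.74244)
q(R) = 7*R² (q(R) = -(-7)*R² = 7*R²)
√(m + q(1/325)) = √(-336568/453327 + 7*(1/325)²) = √(-336568/453327 + 7*(1/105625)) = √(-336568/453327 + 7/105625) = √(-35546821711/47882664375) = I*√16114334045782497/147331275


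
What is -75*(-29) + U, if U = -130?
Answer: 2045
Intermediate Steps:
-75*(-29) + U = -75*(-29) - 130 = 2175 - 130 = 2045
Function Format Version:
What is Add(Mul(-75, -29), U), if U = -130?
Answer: 2045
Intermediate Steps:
Add(Mul(-75, -29), U) = Add(Mul(-75, -29), -130) = Add(2175, -130) = 2045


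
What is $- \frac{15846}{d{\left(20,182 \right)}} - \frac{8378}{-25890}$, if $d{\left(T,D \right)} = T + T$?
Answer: $- \frac{20495891}{51780} \approx -395.83$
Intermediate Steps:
$d{\left(T,D \right)} = 2 T$
$- \frac{15846}{d{\left(20,182 \right)}} - \frac{8378}{-25890} = - \frac{15846}{2 \cdot 20} - \frac{8378}{-25890} = - \frac{15846}{40} - - \frac{4189}{12945} = \left(-15846\right) \frac{1}{40} + \frac{4189}{12945} = - \frac{7923}{20} + \frac{4189}{12945} = - \frac{20495891}{51780}$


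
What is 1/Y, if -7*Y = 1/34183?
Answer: -239281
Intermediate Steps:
Y = -1/239281 (Y = -⅐/34183 = -⅐*1/34183 = -1/239281 ≈ -4.1792e-6)
1/Y = 1/(-1/239281) = -239281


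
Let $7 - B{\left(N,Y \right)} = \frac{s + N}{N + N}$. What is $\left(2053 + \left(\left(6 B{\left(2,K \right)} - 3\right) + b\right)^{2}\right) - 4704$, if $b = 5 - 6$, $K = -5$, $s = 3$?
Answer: $- \frac{6883}{4} \approx -1720.8$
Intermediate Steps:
$B{\left(N,Y \right)} = 7 - \frac{3 + N}{2 N}$ ($B{\left(N,Y \right)} = 7 - \frac{3 + N}{N + N} = 7 - \frac{3 + N}{2 N}$)
$b = -1$
$\left(2053 + \left(\left(6 B{\left(2,K \right)} - 3\right) + b\right)^{2}\right) - 4704 = \left(2053 + \left(\left(6 \frac{-3 + 13 \cdot 2}{2 \cdot 2} - 3\right) - 1\right)^{2}\right) - 4704 = \left(2053 + \left(\left(6 \cdot \frac{1}{2} \cdot \frac{1}{2} \left(-3 + 26\right) - 3\right) - 1\right)^{2}\right) - 4704 = \left(2053 + \left(\left(6 \cdot \frac{1}{2} \cdot \frac{1}{2} \cdot 23 - 3\right) - 1\right)^{2}\right) - 4704 = \left(2053 + \left(\left(6 \cdot \frac{23}{4} - 3\right) - 1\right)^{2}\right) - 4704 = \left(2053 + \left(\left(\frac{69}{2} - 3\right) - 1\right)^{2}\right) - 4704 = \left(2053 + \left(\frac{63}{2} - 1\right)^{2}\right) - 4704 = \left(2053 + \left(\frac{61}{2}\right)^{2}\right) - 4704 = \left(2053 + \frac{3721}{4}\right) - 4704 = \frac{11933}{4} - 4704 = - \frac{6883}{4}$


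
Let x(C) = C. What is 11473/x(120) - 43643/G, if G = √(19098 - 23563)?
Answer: 11473/120 + 2297*I*√4465/235 ≈ 95.608 + 653.14*I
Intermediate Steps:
G = I*√4465 (G = √(-4465) = I*√4465 ≈ 66.821*I)
11473/x(120) - 43643/G = 11473/120 - 43643*(-I*√4465/4465) = 11473*(1/120) - (-2297)*I*√4465/235 = 11473/120 + 2297*I*√4465/235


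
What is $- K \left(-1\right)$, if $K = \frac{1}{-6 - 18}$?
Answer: $- \frac{1}{24} \approx -0.041667$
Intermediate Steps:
$K = - \frac{1}{24}$ ($K = \frac{1}{-24} = - \frac{1}{24} \approx -0.041667$)
$- K \left(-1\right) = \left(-1\right) \left(- \frac{1}{24}\right) \left(-1\right) = \frac{1}{24} \left(-1\right) = - \frac{1}{24}$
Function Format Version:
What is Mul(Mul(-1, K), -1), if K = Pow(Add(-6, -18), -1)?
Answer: Rational(-1, 24) ≈ -0.041667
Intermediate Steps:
K = Rational(-1, 24) (K = Pow(-24, -1) = Rational(-1, 24) ≈ -0.041667)
Mul(Mul(-1, K), -1) = Mul(Mul(-1, Rational(-1, 24)), -1) = Mul(Rational(1, 24), -1) = Rational(-1, 24)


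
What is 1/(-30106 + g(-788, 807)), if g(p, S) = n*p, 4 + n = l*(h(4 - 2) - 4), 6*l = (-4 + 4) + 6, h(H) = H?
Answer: -1/25378 ≈ -3.9404e-5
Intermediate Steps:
l = 1 (l = ((-4 + 4) + 6)/6 = (0 + 6)/6 = (⅙)*6 = 1)
n = -6 (n = -4 + 1*((4 - 2) - 4) = -4 + 1*(2 - 4) = -4 + 1*(-2) = -4 - 2 = -6)
g(p, S) = -6*p
1/(-30106 + g(-788, 807)) = 1/(-30106 - 6*(-788)) = 1/(-30106 + 4728) = 1/(-25378) = -1/25378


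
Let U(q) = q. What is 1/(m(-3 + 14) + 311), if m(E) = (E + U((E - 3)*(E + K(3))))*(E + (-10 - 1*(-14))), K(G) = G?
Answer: 1/2156 ≈ 0.00046382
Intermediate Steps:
m(E) = (4 + E)*(E + (-3 + E)*(3 + E)) (m(E) = (E + (E - 3)*(E + 3))*(E + (-10 - 1*(-14))) = (E + (-3 + E)*(3 + E))*(E + (-10 + 14)) = (E + (-3 + E)*(3 + E))*(E + 4) = (E + (-3 + E)*(3 + E))*(4 + E) = (4 + E)*(E + (-3 + E)*(3 + E)))
1/(m(-3 + 14) + 311) = 1/((-36 + (-3 + 14)³ - 5*(-3 + 14) + 5*(-3 + 14)²) + 311) = 1/((-36 + 11³ - 5*11 + 5*11²) + 311) = 1/((-36 + 1331 - 55 + 5*121) + 311) = 1/((-36 + 1331 - 55 + 605) + 311) = 1/(1845 + 311) = 1/2156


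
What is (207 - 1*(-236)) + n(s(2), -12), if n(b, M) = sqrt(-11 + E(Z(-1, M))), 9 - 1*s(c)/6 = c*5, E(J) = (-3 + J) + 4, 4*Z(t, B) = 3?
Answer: 443 + I*sqrt(37)/2 ≈ 443.0 + 3.0414*I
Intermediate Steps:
Z(t, B) = 3/4 (Z(t, B) = (1/4)*3 = 3/4)
E(J) = 1 + J
s(c) = 54 - 30*c (s(c) = 54 - 6*c*5 = 54 - 30*c)
n(b, M) = I*sqrt(37)/2 (n(b, M) = sqrt(-11 + (1 + 3/4)) = sqrt(-11 + 7/4) = sqrt(-37/4) = I*sqrt(37)/2)
(207 - 1*(-236)) + n(s(2), -12) = (207 - 1*(-236)) + I*sqrt(37)/2 = (207 + 236) + I*sqrt(37)/2 = 443 + I*sqrt(37)/2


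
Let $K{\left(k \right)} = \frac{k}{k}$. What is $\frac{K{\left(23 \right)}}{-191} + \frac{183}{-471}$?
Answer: $- \frac{11808}{29987} \approx -0.39377$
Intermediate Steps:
$K{\left(k \right)} = 1$
$\frac{K{\left(23 \right)}}{-191} + \frac{183}{-471} = 1 \frac{1}{-191} + \frac{183}{-471} = 1 \left(- \frac{1}{191}\right) + 183 \left(- \frac{1}{471}\right) = - \frac{1}{191} - \frac{61}{157} = - \frac{11808}{29987}$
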